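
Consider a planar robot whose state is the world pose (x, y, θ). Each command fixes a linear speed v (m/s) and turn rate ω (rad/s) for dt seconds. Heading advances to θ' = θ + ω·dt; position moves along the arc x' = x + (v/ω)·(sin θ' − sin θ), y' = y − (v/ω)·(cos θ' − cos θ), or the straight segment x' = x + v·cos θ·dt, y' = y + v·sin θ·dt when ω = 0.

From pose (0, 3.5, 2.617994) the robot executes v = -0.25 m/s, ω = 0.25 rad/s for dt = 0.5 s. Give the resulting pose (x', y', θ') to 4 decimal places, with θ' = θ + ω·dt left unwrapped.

(0.1119, 3.4444, 2.7430)

θ' = 2.6180 + 0.25·0.5 = 2.7430
R = v/ω = -0.25/0.25 = -1.0000
x' = 0 + -1.0000·(sin 2.7430 − sin 2.6180) = 0.1119
y' = 3.5 − -1.0000·(cos 2.7430 − cos 2.6180) = 3.4444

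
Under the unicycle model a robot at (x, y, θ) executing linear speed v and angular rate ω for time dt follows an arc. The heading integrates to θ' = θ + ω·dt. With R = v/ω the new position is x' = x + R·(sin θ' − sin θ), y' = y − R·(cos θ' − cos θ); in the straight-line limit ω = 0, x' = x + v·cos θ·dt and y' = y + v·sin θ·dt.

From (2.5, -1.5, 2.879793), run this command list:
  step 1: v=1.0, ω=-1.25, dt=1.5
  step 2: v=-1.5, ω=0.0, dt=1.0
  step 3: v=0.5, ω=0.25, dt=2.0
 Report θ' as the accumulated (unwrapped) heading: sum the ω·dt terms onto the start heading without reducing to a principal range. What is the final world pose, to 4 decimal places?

step 1: θ'=1.0048 (R=-0.8000) → pose (2.0318, -0.2982, 1.0048)
step 2: θ'=1.0048 (straight) → pose (1.2274, -1.5643, 1.0048)
step 3: θ'=1.5048 (R=2.0000) → pose (1.5350, -0.6237, 1.5048)

(1.5350, -0.6237, 1.5048)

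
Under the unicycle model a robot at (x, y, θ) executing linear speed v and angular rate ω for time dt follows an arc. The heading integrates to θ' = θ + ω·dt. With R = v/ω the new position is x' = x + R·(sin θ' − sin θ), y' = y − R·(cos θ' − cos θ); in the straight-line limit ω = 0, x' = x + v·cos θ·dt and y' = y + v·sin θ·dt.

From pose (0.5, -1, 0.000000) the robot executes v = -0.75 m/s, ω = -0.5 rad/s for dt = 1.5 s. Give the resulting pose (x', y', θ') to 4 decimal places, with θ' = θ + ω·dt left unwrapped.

θ' = 0.0000 + -0.5·1.5 = -0.7500
R = v/ω = -0.75/-0.5 = 1.5000
x' = 0.5 + 1.5000·(sin -0.7500 − sin 0.0000) = -0.5225
y' = -1 − 1.5000·(cos -0.7500 − cos 0.0000) = -0.5975

(-0.5225, -0.5975, -0.7500)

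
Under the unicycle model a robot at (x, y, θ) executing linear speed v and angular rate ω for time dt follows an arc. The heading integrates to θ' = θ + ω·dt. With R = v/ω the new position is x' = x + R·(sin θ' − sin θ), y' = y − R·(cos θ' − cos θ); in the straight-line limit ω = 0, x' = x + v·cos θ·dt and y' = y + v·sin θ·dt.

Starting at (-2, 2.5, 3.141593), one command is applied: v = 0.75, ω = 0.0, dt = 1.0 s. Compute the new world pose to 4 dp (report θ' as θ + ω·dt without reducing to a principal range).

(-2.7500, 2.5000, 3.1416)

θ' = 3.1416 + 0.0·1.0 = 3.1416
ω = 0 → straight: x' = -2 + 0.75·cos(3.1416)·1.0 = -2.7500
y' = 2.5 + 0.75·sin(3.1416)·1.0 = 2.5000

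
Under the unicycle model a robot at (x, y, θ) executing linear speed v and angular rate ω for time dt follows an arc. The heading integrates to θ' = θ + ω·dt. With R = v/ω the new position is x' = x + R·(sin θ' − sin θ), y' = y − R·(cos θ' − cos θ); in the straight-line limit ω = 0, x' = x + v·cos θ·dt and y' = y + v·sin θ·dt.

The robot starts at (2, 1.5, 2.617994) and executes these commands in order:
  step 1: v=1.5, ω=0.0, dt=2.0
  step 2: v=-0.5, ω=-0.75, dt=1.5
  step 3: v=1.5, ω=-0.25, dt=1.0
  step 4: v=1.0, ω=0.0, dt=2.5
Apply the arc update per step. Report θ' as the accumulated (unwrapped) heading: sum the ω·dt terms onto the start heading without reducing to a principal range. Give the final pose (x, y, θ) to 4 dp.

(0.8395, 6.2031, 1.2430)

step 1: θ'=2.6180 (straight) → pose (-0.5981, 3.0000, 2.6180)
step 2: θ'=1.4930 (R=0.6667) → pose (-0.2668, 2.3708, 1.4930)
step 3: θ'=1.2430 (R=-6.0000) → pose (0.0346, 3.8363, 1.2430)
step 4: θ'=1.2430 (straight) → pose (0.8395, 6.2031, 1.2430)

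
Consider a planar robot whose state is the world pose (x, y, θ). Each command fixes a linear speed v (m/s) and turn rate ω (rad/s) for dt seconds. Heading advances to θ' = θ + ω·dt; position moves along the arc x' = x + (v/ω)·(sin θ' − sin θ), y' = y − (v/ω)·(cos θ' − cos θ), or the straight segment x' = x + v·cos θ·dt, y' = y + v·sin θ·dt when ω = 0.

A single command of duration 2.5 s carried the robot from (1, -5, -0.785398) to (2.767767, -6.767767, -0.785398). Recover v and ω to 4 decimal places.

v = 1.0000, ω = 0.0000

Δθ = -0.785398 − -0.785398 = 0.000000
ω = Δθ/dt = 0.000000/2.5 = 0.0000
ω = 0 → v = (Δx·cos θ + Δy·sin θ)/dt = 1.0000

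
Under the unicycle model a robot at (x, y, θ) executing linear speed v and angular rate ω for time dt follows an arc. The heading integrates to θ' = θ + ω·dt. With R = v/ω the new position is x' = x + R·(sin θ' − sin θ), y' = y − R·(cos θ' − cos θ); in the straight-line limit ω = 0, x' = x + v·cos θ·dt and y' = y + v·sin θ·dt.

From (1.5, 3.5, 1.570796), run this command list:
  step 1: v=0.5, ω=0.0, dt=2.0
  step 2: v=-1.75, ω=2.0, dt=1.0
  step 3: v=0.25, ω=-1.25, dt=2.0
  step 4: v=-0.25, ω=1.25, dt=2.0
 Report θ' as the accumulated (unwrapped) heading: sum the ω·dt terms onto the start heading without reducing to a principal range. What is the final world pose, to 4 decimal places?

step 1: θ'=1.5708 (straight) → pose (1.5000, 4.5000, 1.5708)
step 2: θ'=3.5708 (R=-0.8750) → pose (2.7391, 3.7044, 3.5708)
step 3: θ'=1.0708 (R=-0.2000) → pose (2.4804, 3.9821, 1.0708)
step 4: θ'=3.5708 (R=-0.2000) → pose (2.7391, 3.7044, 3.5708)

(2.7391, 3.7044, 3.5708)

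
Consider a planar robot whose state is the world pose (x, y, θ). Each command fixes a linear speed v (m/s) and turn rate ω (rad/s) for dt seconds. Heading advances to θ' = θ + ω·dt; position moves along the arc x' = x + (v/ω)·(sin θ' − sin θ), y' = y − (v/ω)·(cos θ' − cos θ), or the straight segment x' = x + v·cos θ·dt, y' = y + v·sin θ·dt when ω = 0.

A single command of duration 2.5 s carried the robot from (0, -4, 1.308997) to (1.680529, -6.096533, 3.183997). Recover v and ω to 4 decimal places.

Δθ = 3.183997 − 1.308997 = 1.875000
ω = Δθ/dt = 1.875000/2.5 = 0.7500
R = −Δy/(cos θ' − cos θ) = -1.6667
v = R·ω = -1.6667·0.7500 = -1.2500

v = -1.2500, ω = 0.7500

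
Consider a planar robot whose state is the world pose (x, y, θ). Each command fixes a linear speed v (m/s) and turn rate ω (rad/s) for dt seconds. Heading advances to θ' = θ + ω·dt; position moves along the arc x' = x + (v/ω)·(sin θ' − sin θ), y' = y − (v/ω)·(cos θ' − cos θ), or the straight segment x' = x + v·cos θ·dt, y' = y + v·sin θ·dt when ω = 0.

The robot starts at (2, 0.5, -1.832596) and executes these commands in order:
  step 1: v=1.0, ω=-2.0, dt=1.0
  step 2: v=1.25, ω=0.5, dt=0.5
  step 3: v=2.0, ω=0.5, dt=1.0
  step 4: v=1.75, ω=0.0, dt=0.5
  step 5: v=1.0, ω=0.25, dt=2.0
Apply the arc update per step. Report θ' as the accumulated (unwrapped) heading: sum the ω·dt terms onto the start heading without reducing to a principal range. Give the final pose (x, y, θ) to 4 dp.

(-4.0300, 0.3007, -2.5826)

step 1: θ'=-3.8326 (R=-0.5000) → pose (1.1984, 0.2441, -3.8326)
step 2: θ'=-3.5826 (R=2.5000) → pose (0.6722, 0.5784, -3.5826)
step 3: θ'=-3.0826 (R=4.0000) → pose (-1.2710, 0.9541, -3.0826)
step 4: θ'=-3.0826 (straight) → pose (-2.1445, 0.9026, -3.0826)
step 5: θ'=-2.5826 (R=4.0000) → pose (-4.0300, 0.3007, -2.5826)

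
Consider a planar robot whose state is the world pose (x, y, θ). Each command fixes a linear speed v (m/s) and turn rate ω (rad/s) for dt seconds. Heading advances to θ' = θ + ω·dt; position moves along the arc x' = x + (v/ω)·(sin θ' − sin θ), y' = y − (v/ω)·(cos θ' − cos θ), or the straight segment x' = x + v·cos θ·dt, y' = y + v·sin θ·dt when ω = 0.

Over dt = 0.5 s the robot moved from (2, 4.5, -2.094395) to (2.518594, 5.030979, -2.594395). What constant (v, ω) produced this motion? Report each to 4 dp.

Δθ = -2.594395 − -2.094395 = -0.500000
ω = Δθ/dt = -0.500000/0.5 = -1.0000
R = −Δy/(cos θ' − cos θ) = 1.5000
v = R·ω = 1.5000·-1.0000 = -1.5000

v = -1.5000, ω = -1.0000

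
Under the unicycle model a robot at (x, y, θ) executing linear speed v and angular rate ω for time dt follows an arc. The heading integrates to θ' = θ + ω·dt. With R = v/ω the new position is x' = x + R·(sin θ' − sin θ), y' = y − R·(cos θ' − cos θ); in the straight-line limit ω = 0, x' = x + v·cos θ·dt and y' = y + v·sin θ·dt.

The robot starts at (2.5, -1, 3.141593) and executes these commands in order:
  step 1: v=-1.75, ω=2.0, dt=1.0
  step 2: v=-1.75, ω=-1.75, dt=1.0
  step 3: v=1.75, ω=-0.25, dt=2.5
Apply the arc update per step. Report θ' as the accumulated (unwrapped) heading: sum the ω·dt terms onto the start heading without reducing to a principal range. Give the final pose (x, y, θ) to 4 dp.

(-0.3382, 1.8930, 2.7666)

step 1: θ'=5.1416 (R=-0.8750) → pose (3.2956, 0.2391, 5.1416)
step 2: θ'=3.3916 (R=1.0000) → pose (3.9575, 1.6242, 3.3916)
step 3: θ'=2.7666 (R=-7.0000) → pose (-0.3382, 1.8930, 2.7666)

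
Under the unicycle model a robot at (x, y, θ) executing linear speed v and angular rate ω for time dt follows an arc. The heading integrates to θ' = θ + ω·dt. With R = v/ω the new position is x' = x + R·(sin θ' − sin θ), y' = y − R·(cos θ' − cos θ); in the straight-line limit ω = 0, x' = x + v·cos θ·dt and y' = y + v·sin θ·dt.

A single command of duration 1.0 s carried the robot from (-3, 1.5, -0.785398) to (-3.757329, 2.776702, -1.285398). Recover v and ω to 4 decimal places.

v = -1.5000, ω = -0.5000

Δθ = -1.285398 − -0.785398 = -0.500000
ω = Δθ/dt = -0.500000/1.0 = -0.5000
R = −Δy/(cos θ' − cos θ) = 3.0000
v = R·ω = 3.0000·-0.5000 = -1.5000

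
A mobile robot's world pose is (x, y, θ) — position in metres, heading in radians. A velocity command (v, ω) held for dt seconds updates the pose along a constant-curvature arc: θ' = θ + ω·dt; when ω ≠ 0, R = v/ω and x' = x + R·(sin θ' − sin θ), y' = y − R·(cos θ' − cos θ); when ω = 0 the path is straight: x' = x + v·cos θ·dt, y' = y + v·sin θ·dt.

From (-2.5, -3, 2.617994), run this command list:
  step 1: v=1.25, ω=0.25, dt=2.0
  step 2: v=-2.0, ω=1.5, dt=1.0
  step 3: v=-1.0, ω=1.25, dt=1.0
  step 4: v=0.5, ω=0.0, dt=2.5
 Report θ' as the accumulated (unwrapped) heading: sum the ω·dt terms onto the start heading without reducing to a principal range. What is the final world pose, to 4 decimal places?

step 1: θ'=3.1180 (R=5.0000) → pose (-4.8820, -2.3315, 3.1180)
step 2: θ'=4.6180 (R=-1.3333) → pose (-3.5232, -1.1242, 4.6180)
step 3: θ'=5.8680 (R=-0.8000) → pose (-3.9969, -0.3168, 5.8680)
step 4: θ'=5.8680 (straight) → pose (-2.8531, -0.8210, 5.8680)

(-2.8531, -0.8210, 5.8680)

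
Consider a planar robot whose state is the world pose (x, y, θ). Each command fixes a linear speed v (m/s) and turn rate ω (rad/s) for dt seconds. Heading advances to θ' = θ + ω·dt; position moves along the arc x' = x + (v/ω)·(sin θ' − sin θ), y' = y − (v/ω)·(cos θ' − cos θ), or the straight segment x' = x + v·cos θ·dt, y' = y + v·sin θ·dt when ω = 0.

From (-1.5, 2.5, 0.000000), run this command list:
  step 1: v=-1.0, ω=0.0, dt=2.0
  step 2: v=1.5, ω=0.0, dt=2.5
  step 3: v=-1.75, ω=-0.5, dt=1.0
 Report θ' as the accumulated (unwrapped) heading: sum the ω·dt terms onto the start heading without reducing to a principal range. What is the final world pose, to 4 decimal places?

step 1: θ'=0.0000 (straight) → pose (-3.5000, 2.5000, 0.0000)
step 2: θ'=0.0000 (straight) → pose (0.2500, 2.5000, 0.0000)
step 3: θ'=-0.5000 (R=3.5000) → pose (-1.4280, 2.9285, -0.5000)

(-1.4280, 2.9285, -0.5000)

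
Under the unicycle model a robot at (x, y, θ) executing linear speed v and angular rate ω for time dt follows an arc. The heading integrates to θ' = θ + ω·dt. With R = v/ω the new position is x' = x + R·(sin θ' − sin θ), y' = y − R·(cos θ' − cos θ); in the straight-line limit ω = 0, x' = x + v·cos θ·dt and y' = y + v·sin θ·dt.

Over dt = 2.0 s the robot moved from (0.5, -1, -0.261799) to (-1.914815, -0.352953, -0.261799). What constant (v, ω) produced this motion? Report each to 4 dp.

Δθ = -0.261799 − -0.261799 = 0.000000
ω = Δθ/dt = 0.000000/2.0 = 0.0000
ω = 0 → v = (Δx·cos θ + Δy·sin θ)/dt = -1.2500

v = -1.2500, ω = 0.0000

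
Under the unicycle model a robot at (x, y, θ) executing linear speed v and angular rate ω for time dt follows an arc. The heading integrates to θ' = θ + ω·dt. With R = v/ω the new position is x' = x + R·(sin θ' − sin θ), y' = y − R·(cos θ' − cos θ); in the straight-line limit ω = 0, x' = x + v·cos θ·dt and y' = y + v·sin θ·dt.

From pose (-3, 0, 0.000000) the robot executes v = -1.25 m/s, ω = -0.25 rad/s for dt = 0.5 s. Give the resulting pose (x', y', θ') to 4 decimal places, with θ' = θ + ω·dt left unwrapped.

(-3.6234, 0.0390, -0.1250)

θ' = 0.0000 + -0.25·0.5 = -0.1250
R = v/ω = -1.25/-0.25 = 5.0000
x' = -3 + 5.0000·(sin -0.1250 − sin 0.0000) = -3.6234
y' = 0 − 5.0000·(cos -0.1250 − cos 0.0000) = 0.0390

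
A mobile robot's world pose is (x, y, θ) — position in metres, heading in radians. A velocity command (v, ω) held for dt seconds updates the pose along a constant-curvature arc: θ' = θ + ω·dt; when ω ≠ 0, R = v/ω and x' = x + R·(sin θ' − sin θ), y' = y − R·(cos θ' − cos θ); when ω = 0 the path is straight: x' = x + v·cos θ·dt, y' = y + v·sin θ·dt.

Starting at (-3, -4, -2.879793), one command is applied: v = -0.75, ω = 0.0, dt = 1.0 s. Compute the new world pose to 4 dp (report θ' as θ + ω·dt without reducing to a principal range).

θ' = -2.8798 + 0.0·1.0 = -2.8798
ω = 0 → straight: x' = -3 + -0.75·cos(-2.8798)·1.0 = -2.2756
y' = -4 + -0.75·sin(-2.8798)·1.0 = -3.8059

(-2.2756, -3.8059, -2.8798)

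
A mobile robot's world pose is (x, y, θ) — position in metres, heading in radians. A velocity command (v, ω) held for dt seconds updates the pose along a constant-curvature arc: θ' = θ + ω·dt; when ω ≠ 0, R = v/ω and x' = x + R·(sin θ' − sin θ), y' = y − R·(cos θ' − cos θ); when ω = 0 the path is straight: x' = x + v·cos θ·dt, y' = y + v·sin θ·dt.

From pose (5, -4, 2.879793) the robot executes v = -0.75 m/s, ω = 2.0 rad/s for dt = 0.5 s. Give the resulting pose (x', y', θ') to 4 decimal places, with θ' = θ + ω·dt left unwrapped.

(5.3494, -3.9152, 3.8798)

θ' = 2.8798 + 2.0·0.5 = 3.8798
R = v/ω = -0.75/2.0 = -0.3750
x' = 5 + -0.3750·(sin 3.8798 − sin 2.8798) = 5.3494
y' = -4 − -0.3750·(cos 3.8798 − cos 2.8798) = -3.9152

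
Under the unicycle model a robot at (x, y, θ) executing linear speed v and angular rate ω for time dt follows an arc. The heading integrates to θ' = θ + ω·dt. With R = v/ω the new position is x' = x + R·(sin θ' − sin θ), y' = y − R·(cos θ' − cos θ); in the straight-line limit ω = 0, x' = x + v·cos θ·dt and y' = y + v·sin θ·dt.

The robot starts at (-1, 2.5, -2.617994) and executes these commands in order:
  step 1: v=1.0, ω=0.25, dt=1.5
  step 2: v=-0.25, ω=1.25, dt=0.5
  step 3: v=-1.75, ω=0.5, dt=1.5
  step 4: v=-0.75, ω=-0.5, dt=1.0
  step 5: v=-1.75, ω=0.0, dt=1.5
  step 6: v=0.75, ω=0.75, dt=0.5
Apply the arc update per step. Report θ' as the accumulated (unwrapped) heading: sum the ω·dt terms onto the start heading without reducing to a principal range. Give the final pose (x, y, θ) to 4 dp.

(-3.6236, 6.9631, -0.9930)

step 1: θ'=-2.2430 (R=4.0000) → pose (-2.1298, 1.5267, -2.2430)
step 2: θ'=-1.6180 (R=-0.2000) → pose (-2.0865, 1.6418, -1.6180)
step 3: θ'=-0.8680 (R=-3.5000) → pose (-2.9120, 4.0692, -0.8680)
step 4: θ'=-1.3680 (R=1.5000) → pose (-3.2367, 4.7366, -1.3680)
step 5: θ'=-1.3680 (straight) → pose (-3.7654, 7.3078, -1.3680)
step 6: θ'=-0.9930 (R=1.0000) → pose (-3.6236, 6.9631, -0.9930)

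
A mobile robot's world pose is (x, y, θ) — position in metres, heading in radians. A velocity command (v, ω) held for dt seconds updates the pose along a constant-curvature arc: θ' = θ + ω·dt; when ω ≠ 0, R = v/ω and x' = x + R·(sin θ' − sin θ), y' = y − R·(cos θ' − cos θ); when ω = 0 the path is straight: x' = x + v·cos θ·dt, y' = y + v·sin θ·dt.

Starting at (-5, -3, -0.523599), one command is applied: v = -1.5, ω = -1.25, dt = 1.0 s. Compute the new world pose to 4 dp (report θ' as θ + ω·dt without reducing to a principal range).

θ' = -0.5236 + -1.25·1.0 = -1.7736
R = v/ω = -1.5/-1.25 = 1.2000
x' = -5 + 1.2000·(sin -1.7736 − sin -0.5236) = -5.5754
y' = -3 − 1.2000·(cos -1.7736 − cos -0.5236) = -1.7191

(-5.5754, -1.7191, -1.7736)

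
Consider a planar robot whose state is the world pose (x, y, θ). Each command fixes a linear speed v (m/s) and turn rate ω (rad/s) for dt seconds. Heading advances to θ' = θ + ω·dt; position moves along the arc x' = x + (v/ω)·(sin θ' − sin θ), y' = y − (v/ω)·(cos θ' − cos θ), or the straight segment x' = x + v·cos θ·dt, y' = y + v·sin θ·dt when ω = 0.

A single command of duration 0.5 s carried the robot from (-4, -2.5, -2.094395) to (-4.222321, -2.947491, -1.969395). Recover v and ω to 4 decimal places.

v = 1.0000, ω = 0.2500

Δθ = -1.969395 − -2.094395 = 0.125000
ω = Δθ/dt = 0.125000/0.5 = 0.2500
R = −Δy/(cos θ' − cos θ) = 4.0000
v = R·ω = 4.0000·0.2500 = 1.0000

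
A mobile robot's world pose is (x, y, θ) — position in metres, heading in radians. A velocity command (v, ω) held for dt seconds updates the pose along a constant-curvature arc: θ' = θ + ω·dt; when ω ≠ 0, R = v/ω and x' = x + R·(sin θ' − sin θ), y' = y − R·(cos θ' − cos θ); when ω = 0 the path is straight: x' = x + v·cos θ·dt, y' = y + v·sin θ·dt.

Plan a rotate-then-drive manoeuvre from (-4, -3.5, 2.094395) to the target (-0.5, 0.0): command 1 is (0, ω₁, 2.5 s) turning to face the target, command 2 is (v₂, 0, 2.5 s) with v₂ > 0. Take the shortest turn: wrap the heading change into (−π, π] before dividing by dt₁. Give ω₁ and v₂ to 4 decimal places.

heading to target = atan2(0−-3.5, -0.5−-4) = 0.7854
Δθ = wrap(0.7854 − 2.0944) = -1.3090; ω₁ = Δθ/dt₁ = -0.5236
distance = √((-0.5−-4)² + (0−-3.5)²) = 4.9497; v₂ = distance/dt₂ = 1.9799

ω₁ = -0.5236, v₂ = 1.9799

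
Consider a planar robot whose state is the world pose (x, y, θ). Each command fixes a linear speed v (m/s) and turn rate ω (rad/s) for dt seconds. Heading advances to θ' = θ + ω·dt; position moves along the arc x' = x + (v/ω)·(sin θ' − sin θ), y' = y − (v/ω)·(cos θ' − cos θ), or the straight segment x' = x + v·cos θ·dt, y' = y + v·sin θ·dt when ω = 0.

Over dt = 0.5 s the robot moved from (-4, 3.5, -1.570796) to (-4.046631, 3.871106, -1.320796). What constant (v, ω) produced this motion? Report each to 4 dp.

Δθ = -1.320796 − -1.570796 = 0.250000
ω = Δθ/dt = 0.250000/0.5 = 0.5000
R = −Δy/(cos θ' − cos θ) = -1.5000
v = R·ω = -1.5000·0.5000 = -0.7500

v = -0.7500, ω = 0.5000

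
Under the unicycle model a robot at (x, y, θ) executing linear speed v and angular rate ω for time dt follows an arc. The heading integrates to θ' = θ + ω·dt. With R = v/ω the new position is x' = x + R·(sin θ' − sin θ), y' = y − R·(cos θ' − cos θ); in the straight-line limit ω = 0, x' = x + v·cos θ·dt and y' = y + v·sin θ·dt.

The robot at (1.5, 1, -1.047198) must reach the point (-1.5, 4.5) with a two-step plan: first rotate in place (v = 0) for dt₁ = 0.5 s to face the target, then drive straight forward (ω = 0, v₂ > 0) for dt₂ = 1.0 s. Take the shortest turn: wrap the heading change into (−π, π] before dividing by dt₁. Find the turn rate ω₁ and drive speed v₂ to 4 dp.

ω₁ = -5.9131, v₂ = 4.6098

heading to target = atan2(4.5−1, -1.5−1.5) = 2.2794
Δθ = wrap(2.2794 − -1.0472) = -2.9566; ω₁ = Δθ/dt₁ = -5.9131
distance = √((-1.5−1.5)² + (4.5−1)²) = 4.6098; v₂ = distance/dt₂ = 4.6098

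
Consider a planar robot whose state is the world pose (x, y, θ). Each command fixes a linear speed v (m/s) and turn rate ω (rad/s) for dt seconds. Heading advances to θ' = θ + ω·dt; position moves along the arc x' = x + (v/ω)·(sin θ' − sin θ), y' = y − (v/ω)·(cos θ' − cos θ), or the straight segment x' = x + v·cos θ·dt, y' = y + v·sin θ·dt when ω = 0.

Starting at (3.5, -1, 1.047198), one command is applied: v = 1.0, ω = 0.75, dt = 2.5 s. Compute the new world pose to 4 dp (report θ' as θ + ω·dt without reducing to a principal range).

θ' = 1.0472 + 0.75·2.5 = 2.9222
R = v/ω = 1.0/0.75 = 1.3333
x' = 3.5 + 1.3333·(sin 2.9222 − sin 1.0472) = 2.6355
y' = -1 − 1.3333·(cos 2.9222 − cos 1.0472) = 0.9680

(2.6355, 0.9680, 2.9222)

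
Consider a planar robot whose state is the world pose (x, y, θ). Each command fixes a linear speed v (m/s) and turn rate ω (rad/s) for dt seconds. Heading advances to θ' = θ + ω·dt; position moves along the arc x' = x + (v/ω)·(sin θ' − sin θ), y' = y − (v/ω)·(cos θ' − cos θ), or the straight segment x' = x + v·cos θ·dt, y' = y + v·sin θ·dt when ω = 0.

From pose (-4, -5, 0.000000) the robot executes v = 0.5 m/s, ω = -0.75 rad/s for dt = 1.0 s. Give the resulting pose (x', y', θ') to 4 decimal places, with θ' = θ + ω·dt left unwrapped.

(-3.5456, -5.1789, -0.7500)

θ' = 0.0000 + -0.75·1.0 = -0.7500
R = v/ω = 0.5/-0.75 = -0.6667
x' = -4 + -0.6667·(sin -0.7500 − sin 0.0000) = -3.5456
y' = -5 − -0.6667·(cos -0.7500 − cos 0.0000) = -5.1789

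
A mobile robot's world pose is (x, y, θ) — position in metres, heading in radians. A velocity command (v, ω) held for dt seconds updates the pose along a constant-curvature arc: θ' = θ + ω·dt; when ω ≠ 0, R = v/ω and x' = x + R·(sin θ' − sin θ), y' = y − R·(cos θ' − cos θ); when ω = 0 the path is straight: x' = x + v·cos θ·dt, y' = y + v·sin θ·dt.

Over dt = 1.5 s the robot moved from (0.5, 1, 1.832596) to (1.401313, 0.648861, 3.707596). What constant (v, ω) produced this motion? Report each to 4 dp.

v = -0.7500, ω = 1.2500

Δθ = 3.707596 − 1.832596 = 1.875000
ω = Δθ/dt = 1.875000/1.5 = 1.2500
R = Δx/(sin θ' − sin θ) = -0.6000
v = R·ω = -0.6000·1.2500 = -0.7500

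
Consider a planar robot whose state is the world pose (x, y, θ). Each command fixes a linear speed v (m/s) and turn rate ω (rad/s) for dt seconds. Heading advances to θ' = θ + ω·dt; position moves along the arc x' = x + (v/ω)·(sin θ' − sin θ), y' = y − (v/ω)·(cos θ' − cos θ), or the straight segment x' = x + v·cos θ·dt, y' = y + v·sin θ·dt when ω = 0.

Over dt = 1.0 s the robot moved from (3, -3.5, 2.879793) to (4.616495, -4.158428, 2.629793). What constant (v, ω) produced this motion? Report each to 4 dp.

Δθ = 2.629793 − 2.879793 = -0.250000
ω = Δθ/dt = -0.250000/1.0 = -0.2500
R = Δx/(sin θ' − sin θ) = 7.0000
v = R·ω = 7.0000·-0.2500 = -1.7500

v = -1.7500, ω = -0.2500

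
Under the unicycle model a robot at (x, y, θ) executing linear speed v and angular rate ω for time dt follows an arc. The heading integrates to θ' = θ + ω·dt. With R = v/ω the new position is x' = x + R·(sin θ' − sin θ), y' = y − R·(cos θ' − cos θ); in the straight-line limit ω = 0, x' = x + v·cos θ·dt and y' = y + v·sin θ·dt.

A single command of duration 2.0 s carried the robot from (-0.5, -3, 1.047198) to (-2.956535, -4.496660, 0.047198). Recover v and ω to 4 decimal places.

Δθ = 0.047198 − 1.047198 = -1.000000
ω = Δθ/dt = -1.000000/2.0 = -0.5000
R = Δx/(sin θ' − sin θ) = 3.0000
v = R·ω = 3.0000·-0.5000 = -1.5000

v = -1.5000, ω = -0.5000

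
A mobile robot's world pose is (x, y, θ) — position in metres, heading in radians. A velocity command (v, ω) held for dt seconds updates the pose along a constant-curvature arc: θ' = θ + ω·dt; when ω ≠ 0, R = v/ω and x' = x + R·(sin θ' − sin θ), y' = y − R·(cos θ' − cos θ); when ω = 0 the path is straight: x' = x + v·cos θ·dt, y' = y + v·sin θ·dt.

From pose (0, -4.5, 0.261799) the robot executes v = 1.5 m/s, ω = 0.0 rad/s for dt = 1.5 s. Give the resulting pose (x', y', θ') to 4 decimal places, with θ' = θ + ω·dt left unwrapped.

(2.1733, -3.9177, 0.2618)

θ' = 0.2618 + 0.0·1.5 = 0.2618
ω = 0 → straight: x' = 0 + 1.5·cos(0.2618)·1.5 = 2.1733
y' = -4.5 + 1.5·sin(0.2618)·1.5 = -3.9177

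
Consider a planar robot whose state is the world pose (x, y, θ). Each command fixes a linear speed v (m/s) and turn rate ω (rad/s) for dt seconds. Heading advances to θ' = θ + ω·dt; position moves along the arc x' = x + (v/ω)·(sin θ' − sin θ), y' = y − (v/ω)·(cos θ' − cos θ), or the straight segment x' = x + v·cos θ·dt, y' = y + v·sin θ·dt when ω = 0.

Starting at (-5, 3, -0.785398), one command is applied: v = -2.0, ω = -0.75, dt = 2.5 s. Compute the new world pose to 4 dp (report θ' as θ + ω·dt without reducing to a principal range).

θ' = -0.7854 + -0.75·2.5 = -2.6604
R = v/ω = -2.0/-0.75 = 2.6667
x' = -5 + 2.6667·(sin -2.6604 − sin -0.7854) = -4.3486
y' = 3 − 2.6667·(cos -2.6604 − cos -0.7854) = 7.2495

(-4.3486, 7.2495, -2.6604)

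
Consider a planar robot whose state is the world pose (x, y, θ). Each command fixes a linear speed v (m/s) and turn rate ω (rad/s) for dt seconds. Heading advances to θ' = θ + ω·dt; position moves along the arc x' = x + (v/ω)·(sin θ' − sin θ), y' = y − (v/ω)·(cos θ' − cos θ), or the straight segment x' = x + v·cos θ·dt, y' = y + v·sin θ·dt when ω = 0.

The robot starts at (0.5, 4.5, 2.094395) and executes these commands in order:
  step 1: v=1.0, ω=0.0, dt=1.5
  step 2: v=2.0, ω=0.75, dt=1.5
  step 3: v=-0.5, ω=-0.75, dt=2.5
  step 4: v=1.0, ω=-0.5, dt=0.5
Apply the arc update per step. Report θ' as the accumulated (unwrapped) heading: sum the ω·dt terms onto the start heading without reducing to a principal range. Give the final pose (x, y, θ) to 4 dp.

step 1: θ'=2.0944 (straight) → pose (-0.2500, 5.7990, 2.0944)
step 2: θ'=3.2194 (R=2.6667) → pose (-2.7667, 7.1243, 3.2194)
step 3: θ'=1.3444 (R=0.6667) → pose (-2.0652, 6.3100, 1.3444)
step 4: θ'=1.0944 (R=-2.0000) → pose (-1.8935, 6.7782, 1.0944)

(-1.8935, 6.7782, 1.0944)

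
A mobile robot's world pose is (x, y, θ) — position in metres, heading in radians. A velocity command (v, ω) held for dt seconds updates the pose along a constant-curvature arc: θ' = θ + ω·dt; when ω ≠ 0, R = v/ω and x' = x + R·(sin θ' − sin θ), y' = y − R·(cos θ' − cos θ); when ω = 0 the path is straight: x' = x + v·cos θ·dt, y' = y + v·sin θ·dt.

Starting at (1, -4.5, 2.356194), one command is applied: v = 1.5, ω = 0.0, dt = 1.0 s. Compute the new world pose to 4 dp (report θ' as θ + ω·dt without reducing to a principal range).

(-0.0607, -3.4393, 2.3562)

θ' = 2.3562 + 0.0·1.0 = 2.3562
ω = 0 → straight: x' = 1 + 1.5·cos(2.3562)·1.0 = -0.0607
y' = -4.5 + 1.5·sin(2.3562)·1.0 = -3.4393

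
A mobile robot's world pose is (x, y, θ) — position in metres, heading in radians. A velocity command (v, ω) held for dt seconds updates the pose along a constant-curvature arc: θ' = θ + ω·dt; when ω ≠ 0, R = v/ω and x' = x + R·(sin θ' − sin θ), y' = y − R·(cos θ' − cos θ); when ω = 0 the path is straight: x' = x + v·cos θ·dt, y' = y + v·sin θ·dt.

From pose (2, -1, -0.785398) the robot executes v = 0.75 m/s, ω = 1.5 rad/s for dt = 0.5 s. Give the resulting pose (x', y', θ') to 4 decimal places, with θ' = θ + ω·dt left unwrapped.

(2.3359, -1.1461, -0.0354)

θ' = -0.7854 + 1.5·0.5 = -0.0354
R = v/ω = 0.75/1.5 = 0.5000
x' = 2 + 0.5000·(sin -0.0354 − sin -0.7854) = 2.3359
y' = -1 − 0.5000·(cos -0.0354 − cos -0.7854) = -1.1461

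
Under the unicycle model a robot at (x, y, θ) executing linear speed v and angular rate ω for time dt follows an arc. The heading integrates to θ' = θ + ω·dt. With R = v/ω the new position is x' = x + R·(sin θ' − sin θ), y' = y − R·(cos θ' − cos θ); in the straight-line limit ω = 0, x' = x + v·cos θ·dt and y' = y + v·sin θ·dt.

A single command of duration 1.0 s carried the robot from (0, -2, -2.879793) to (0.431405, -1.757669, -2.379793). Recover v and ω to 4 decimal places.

v = -0.5000, ω = 0.5000

Δθ = -2.379793 − -2.879793 = 0.500000
ω = Δθ/dt = 0.500000/1.0 = 0.5000
R = Δx/(sin θ' − sin θ) = -1.0000
v = R·ω = -1.0000·0.5000 = -0.5000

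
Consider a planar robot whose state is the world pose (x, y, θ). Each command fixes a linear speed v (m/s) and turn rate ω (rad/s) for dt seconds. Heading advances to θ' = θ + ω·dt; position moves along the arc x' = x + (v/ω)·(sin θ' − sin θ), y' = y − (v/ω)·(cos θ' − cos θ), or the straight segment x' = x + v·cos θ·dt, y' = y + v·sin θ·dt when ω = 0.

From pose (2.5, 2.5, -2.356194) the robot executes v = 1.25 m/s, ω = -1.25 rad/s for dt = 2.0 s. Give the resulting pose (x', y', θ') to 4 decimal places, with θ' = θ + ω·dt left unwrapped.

θ' = -2.3562 + -1.25·2.0 = -4.8562
R = v/ω = 1.25/-1.25 = -1.0000
x' = 2.5 + -1.0000·(sin -4.8562 − sin -2.3562) = 0.8032
y' = 2.5 − -1.0000·(cos -4.8562 − cos -2.3562) = 3.3504

(0.8032, 3.3504, -4.8562)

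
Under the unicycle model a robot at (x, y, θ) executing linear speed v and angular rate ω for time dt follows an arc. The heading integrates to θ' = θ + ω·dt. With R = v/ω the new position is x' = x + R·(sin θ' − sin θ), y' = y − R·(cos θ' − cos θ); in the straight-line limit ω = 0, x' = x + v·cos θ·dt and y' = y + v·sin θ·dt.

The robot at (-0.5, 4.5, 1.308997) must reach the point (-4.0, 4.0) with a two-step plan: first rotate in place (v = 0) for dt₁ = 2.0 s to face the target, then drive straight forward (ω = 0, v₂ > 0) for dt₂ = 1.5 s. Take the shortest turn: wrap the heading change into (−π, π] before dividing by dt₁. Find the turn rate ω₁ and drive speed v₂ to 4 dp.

ω₁ = 0.9872, v₂ = 2.3570

heading to target = atan2(4−4.5, -4−-0.5) = -2.9997
Δθ = wrap(-2.9997 − 1.3090) = 1.9745; ω₁ = Δθ/dt₁ = 0.9872
distance = √((-4−-0.5)² + (4−4.5)²) = 3.5355; v₂ = distance/dt₂ = 2.3570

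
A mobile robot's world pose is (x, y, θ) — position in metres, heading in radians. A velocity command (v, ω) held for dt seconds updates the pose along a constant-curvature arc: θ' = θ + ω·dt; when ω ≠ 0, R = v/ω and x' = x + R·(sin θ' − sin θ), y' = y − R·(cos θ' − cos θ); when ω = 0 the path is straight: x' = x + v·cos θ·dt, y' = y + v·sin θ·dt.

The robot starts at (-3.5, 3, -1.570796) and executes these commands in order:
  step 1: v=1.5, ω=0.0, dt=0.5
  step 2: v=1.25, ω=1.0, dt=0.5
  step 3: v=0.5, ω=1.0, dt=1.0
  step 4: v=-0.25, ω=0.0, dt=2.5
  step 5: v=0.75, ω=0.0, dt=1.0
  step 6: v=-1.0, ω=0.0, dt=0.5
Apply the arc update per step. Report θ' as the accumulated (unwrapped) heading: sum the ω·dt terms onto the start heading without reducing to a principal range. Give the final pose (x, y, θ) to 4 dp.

step 1: θ'=-1.5708 (straight) → pose (-3.5000, 2.2500, -1.5708)
step 2: θ'=-1.0708 (R=1.2500) → pose (-3.3470, 1.6507, -1.0708)
step 3: θ'=-0.0708 (R=0.5000) → pose (-2.9436, 1.3917, -0.0708)
step 4: θ'=-0.0708 (straight) → pose (-3.5670, 1.4359, -0.0708)
step 5: θ'=-0.0708 (straight) → pose (-2.8189, 1.3828, -0.0708)
step 6: θ'=-0.0708 (straight) → pose (-3.3176, 1.4182, -0.0708)

(-3.3176, 1.4182, -0.0708)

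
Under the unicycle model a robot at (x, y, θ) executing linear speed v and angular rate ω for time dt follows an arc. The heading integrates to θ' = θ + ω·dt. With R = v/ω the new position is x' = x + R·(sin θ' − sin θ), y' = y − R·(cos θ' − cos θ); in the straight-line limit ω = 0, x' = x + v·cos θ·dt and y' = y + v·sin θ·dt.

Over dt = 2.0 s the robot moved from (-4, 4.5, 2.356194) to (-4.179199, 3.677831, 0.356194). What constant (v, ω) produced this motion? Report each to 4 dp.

v = -0.5000, ω = -1.0000

Δθ = 0.356194 − 2.356194 = -2.000000
ω = Δθ/dt = -2.000000/2.0 = -1.0000
R = −Δy/(cos θ' − cos θ) = 0.5000
v = R·ω = 0.5000·-1.0000 = -0.5000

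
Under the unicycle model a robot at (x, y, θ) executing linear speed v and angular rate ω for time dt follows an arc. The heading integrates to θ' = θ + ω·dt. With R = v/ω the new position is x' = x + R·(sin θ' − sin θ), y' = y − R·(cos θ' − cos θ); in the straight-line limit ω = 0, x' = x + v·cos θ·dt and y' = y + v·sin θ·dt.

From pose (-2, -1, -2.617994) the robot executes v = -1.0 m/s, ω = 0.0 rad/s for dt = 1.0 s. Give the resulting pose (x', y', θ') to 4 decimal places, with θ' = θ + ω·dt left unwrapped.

(-1.1340, -0.5000, -2.6180)

θ' = -2.6180 + 0.0·1.0 = -2.6180
ω = 0 → straight: x' = -2 + -1.0·cos(-2.6180)·1.0 = -1.1340
y' = -1 + -1.0·sin(-2.6180)·1.0 = -0.5000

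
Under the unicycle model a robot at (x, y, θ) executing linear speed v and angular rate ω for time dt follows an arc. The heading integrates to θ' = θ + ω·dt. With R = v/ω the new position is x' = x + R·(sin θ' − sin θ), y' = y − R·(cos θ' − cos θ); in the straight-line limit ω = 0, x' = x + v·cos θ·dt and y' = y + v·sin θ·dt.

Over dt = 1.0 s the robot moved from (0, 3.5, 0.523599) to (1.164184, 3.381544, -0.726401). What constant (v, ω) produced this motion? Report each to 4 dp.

Δθ = -0.726401 − 0.523599 = -1.250000
ω = Δθ/dt = -1.250000/1.0 = -1.2500
R = Δx/(sin θ' − sin θ) = -1.0000
v = R·ω = -1.0000·-1.2500 = 1.2500

v = 1.2500, ω = -1.2500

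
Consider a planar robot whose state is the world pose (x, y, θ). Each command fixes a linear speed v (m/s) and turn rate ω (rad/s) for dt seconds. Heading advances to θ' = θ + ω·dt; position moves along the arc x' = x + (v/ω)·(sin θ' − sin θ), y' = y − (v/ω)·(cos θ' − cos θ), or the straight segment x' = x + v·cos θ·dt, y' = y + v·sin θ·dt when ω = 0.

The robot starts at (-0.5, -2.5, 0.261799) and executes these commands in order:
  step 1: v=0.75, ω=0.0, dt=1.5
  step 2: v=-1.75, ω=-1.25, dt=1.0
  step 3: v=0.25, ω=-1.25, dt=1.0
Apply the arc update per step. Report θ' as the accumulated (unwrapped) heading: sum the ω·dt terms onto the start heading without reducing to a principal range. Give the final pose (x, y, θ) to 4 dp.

(-0.9547, -1.8606, -2.2382)

step 1: θ'=0.2618 (straight) → pose (0.5867, -2.2088, 0.2618)
step 2: θ'=-0.9882 (R=1.4000) → pose (-0.9447, -1.6268, -0.9882)
step 3: θ'=-2.2382 (R=-0.2000) → pose (-0.9547, -1.8606, -2.2382)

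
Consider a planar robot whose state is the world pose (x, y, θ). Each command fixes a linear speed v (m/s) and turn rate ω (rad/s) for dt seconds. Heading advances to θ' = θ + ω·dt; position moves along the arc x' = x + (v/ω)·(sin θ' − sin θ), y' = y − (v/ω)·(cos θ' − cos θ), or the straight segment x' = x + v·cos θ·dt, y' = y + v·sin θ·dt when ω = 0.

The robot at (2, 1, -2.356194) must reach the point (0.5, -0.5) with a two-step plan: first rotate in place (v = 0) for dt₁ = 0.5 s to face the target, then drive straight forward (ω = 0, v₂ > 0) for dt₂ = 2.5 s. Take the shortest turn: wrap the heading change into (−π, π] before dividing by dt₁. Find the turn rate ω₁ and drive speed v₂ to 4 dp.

ω₁ = 0.0000, v₂ = 0.8485

heading to target = atan2(-0.5−1, 0.5−2) = -2.3562
Δθ = wrap(-2.3562 − -2.3562) = 0.0000; ω₁ = Δθ/dt₁ = 0.0000
distance = √((0.5−2)² + (-0.5−1)²) = 2.1213; v₂ = distance/dt₂ = 0.8485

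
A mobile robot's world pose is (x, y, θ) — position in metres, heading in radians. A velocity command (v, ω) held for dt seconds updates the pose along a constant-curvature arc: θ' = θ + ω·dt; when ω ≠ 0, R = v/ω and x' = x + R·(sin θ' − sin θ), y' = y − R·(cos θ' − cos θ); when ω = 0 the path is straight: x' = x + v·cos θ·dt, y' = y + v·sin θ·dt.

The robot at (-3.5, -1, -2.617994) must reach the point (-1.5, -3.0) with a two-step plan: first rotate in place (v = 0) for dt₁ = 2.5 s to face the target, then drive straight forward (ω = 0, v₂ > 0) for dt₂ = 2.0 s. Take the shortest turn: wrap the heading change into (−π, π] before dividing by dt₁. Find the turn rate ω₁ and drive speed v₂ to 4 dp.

heading to target = atan2(-3−-1, -1.5−-3.5) = -0.7854
Δθ = wrap(-0.7854 − -2.6180) = 1.8326; ω₁ = Δθ/dt₁ = 0.7330
distance = √((-1.5−-3.5)² + (-3−-1)²) = 2.8284; v₂ = distance/dt₂ = 1.4142

ω₁ = 0.7330, v₂ = 1.4142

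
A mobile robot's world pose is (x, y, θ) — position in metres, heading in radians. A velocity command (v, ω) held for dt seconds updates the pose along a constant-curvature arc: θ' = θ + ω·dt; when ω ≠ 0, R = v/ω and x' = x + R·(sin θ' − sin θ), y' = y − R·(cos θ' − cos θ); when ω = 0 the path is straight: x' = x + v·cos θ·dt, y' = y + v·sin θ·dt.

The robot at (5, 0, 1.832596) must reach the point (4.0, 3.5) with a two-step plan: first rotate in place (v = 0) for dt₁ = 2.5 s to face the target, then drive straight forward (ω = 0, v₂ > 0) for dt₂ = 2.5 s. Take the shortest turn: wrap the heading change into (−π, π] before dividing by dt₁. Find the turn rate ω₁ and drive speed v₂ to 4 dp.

ω₁ = 0.0066, v₂ = 1.4560

heading to target = atan2(3.5−0, 4−5) = 1.8491
Δθ = wrap(1.8491 − 1.8326) = 0.0165; ω₁ = Δθ/dt₁ = 0.0066
distance = √((4−5)² + (3.5−0)²) = 3.6401; v₂ = distance/dt₂ = 1.4560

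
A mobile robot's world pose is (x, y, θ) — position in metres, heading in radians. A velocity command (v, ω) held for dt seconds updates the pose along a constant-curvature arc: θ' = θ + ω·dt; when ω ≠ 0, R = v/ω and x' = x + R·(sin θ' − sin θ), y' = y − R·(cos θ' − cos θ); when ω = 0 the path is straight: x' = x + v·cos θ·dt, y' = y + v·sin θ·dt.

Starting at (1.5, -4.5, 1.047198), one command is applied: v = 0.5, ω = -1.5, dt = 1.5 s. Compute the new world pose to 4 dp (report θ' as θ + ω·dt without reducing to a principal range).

(2.0997, -4.5468, -1.2028)

θ' = 1.0472 + -1.5·1.5 = -1.2028
R = v/ω = 0.5/-1.5 = -0.3333
x' = 1.5 + -0.3333·(sin -1.2028 − sin 1.0472) = 2.0997
y' = -4.5 − -0.3333·(cos -1.2028 − cos 1.0472) = -4.5468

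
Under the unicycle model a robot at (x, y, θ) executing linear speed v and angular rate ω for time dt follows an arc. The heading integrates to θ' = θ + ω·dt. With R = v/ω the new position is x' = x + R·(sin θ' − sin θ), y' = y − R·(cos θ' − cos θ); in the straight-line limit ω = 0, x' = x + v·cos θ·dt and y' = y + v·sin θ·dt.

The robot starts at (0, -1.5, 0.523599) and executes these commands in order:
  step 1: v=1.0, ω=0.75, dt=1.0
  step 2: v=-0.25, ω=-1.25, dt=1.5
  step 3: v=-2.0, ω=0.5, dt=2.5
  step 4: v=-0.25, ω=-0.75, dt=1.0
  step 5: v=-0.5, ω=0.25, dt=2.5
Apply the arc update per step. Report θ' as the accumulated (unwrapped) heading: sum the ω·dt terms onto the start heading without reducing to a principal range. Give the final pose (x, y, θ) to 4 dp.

step 1: θ'=1.2736 (R=1.3333) → pose (0.6082, -0.7358, 1.2736)
step 2: θ'=-0.6014 (R=0.2000) → pose (0.3038, -0.8421, -0.6014)
step 3: θ'=0.6486 (R=-4.0000) → pose (-4.3757, -0.9525, 0.6486)
step 4: θ'=-0.1014 (R=0.3333) → pose (-4.6108, -1.0185, -0.1014)
step 5: θ'=0.5236 (R=-2.0000) → pose (-5.8132, -1.2762, 0.5236)

(-5.8132, -1.2762, 0.5236)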